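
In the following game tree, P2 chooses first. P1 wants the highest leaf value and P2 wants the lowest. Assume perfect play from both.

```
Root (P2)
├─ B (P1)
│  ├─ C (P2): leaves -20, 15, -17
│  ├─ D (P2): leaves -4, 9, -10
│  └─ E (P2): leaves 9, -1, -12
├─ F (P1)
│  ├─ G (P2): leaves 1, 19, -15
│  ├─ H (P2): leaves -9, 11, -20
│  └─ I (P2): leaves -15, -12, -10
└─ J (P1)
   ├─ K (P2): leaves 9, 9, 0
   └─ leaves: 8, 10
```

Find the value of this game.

C (P2): min(-20, 15, -17) = -20
D (P2): min(-4, 9, -10) = -10
E (P2): min(9, -1, -12) = -12
B (P1): max(-20, -10, -12) = -10
G (P2): min(1, 19, -15) = -15
H (P2): min(-9, 11, -20) = -20
I (P2): min(-15, -12, -10) = -15
F (P1): max(-15, -20, -15) = -15
K (P2): min(9, 9, 0) = 0
J (P1): max(0, 8, 10) = 10
Root (P2): min(-10, -15, 10) = -15

-15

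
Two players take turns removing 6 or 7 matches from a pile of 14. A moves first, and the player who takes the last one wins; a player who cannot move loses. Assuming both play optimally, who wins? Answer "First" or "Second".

Mark each pile size as W (mover wins) or L (mover loses):
i:   0  1  2  3  4  5  6  7  8  9 10 11 12 13 14
     L  L  L  L  L  L  W  W  W  W  W  W  W  L  L
Position 14 is L, so the second player wins.

Second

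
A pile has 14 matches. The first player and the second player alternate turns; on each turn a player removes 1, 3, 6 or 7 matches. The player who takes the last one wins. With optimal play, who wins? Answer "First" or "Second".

Second

Mark each pile size as W (mover wins) or L (mover loses):
i:   0  1  2  3  4  5  6  7  8  9 10 11 12 13 14
     L  W  L  W  L  W  W  W  W  W  W  W  L  W  L
Position 14 is L, so the second player wins.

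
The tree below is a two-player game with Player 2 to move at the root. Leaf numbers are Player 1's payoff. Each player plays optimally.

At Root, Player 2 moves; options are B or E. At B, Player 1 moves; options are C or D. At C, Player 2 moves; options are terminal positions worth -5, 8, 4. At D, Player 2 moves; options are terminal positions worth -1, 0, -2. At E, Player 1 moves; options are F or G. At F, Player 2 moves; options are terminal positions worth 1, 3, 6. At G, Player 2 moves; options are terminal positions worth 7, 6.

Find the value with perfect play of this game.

-2

C (Player 2): min(-5, 8, 4) = -5
D (Player 2): min(-1, 0, -2) = -2
B (Player 1): max(-5, -2) = -2
F (Player 2): min(1, 3, 6) = 1
G (Player 2): min(7, 6) = 6
E (Player 1): max(1, 6) = 6
Root (Player 2): min(-2, 6) = -2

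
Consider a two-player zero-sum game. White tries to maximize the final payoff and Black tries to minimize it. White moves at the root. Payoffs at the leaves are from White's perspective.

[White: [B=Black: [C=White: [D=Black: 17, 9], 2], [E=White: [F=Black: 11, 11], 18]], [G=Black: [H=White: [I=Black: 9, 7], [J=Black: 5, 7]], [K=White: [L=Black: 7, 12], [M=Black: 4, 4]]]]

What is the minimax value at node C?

D: min(17, 9) = 9
C: max(9, 2) = 9

9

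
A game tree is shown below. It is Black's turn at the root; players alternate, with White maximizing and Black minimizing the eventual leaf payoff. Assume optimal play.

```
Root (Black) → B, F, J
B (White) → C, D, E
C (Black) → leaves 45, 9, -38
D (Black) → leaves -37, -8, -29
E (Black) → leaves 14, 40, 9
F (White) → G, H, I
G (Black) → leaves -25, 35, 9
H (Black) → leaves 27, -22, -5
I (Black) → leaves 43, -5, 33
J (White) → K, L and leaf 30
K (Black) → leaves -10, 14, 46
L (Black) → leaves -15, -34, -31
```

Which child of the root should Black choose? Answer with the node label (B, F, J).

F

C (Black): min(45, 9, -38) = -38
D (Black): min(-37, -8, -29) = -37
E (Black): min(14, 40, 9) = 9
B (White): max(-38, -37, 9) = 9
G (Black): min(-25, 35, 9) = -25
H (Black): min(27, -22, -5) = -22
I (Black): min(43, -5, 33) = -5
F (White): max(-25, -22, -5) = -5
K (Black): min(-10, 14, 46) = -10
L (Black): min(-15, -34, -31) = -34
J (White): max(-10, -34, 30) = 30
Root (Black): min(9, -5, 30) = -5
Black picks the child with the lowest value: F (value -5).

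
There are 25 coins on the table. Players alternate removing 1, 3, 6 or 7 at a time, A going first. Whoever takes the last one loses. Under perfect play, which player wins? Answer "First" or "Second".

Compute winning (W) and losing (L) positions by backward induction:
i:   0  1  2  3  4  5  6  7  8  9 10 11 12 13 14 15 16 17 18 19 20 21 22 23 24 25
     W  L  W  L  W  L  W  W  W  W  W  W  W  L  W  L  W  L  W  W  W  W  W  W  W  L
Position 25 is L, so the second player wins.

Second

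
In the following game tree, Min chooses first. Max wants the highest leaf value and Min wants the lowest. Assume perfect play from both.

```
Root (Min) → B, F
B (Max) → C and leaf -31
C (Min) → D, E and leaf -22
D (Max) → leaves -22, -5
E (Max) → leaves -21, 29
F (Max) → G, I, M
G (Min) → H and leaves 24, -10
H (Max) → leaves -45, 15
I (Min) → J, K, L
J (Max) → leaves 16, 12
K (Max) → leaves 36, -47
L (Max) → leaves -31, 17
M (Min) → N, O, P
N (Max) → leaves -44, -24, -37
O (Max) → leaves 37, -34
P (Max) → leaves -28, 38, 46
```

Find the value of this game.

-22

D (Max): max(-22, -5) = -5
E (Max): max(-21, 29) = 29
C (Min): min(-5, 29, -22) = -22
B (Max): max(-22, -31) = -22
H (Max): max(-45, 15) = 15
G (Min): min(15, 24, -10) = -10
J (Max): max(16, 12) = 16
K (Max): max(36, -47) = 36
L (Max): max(-31, 17) = 17
I (Min): min(16, 36, 17) = 16
N (Max): max(-44, -24, -37) = -24
O (Max): max(37, -34) = 37
P (Max): max(-28, 38, 46) = 46
M (Min): min(-24, 37, 46) = -24
F (Max): max(-10, 16, -24) = 16
Root (Min): min(-22, 16) = -22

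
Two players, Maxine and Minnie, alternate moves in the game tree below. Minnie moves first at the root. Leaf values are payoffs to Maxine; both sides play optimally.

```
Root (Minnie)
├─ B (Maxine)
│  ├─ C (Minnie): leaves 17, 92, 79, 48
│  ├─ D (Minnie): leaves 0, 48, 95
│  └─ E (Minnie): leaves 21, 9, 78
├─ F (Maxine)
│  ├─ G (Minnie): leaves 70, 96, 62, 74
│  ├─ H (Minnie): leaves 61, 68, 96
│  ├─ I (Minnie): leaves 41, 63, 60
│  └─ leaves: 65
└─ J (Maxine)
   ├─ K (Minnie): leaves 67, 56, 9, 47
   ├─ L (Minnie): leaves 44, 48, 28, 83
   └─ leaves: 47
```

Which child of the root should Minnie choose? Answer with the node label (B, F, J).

C (Minnie): min(17, 92, 79, 48) = 17
D (Minnie): min(0, 48, 95) = 0
E (Minnie): min(21, 9, 78) = 9
B (Maxine): max(17, 0, 9) = 17
G (Minnie): min(70, 96, 62, 74) = 62
H (Minnie): min(61, 68, 96) = 61
I (Minnie): min(41, 63, 60) = 41
F (Maxine): max(62, 61, 41, 65) = 65
K (Minnie): min(67, 56, 9, 47) = 9
L (Minnie): min(44, 48, 28, 83) = 28
J (Maxine): max(9, 28, 47) = 47
Root (Minnie): min(17, 65, 47) = 17
Minnie picks the child with the lowest value: B (value 17).

B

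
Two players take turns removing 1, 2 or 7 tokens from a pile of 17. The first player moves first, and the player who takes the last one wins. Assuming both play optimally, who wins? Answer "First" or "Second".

First

Mark each pile size as W (mover wins) or L (mover loses):
i:   0  1  2  3  4  5  6  7  8  9 10 11 12 13 14 15 16 17
     L  W  W  L  W  W  L  W  W  L  W  W  L  W  W  L  W  W
Position 17 is W, so the first player wins.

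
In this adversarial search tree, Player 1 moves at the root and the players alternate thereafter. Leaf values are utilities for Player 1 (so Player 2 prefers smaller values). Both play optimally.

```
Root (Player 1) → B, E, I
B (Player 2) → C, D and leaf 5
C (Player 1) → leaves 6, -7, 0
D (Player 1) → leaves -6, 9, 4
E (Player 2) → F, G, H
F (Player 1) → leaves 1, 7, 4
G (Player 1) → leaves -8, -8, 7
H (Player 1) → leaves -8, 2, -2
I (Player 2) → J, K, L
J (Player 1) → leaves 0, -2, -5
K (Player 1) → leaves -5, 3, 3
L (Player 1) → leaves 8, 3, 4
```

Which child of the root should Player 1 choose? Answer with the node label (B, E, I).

B

C (Player 1): max(6, -7, 0) = 6
D (Player 1): max(-6, 9, 4) = 9
B (Player 2): min(6, 9, 5) = 5
F (Player 1): max(1, 7, 4) = 7
G (Player 1): max(-8, -8, 7) = 7
H (Player 1): max(-8, 2, -2) = 2
E (Player 2): min(7, 7, 2) = 2
J (Player 1): max(0, -2, -5) = 0
K (Player 1): max(-5, 3, 3) = 3
L (Player 1): max(8, 3, 4) = 8
I (Player 2): min(0, 3, 8) = 0
Root (Player 1): max(5, 2, 0) = 5
Player 1 picks the child with the highest value: B (value 5).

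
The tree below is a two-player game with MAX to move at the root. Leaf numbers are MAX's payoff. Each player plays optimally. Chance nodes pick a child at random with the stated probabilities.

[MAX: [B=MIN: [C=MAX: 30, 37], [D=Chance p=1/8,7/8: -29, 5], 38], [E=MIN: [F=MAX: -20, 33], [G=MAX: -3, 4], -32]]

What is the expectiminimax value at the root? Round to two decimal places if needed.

C (MAX): max(30, 37) = 37
D (Chance): 1/8·-29 + 7/8·5 = 0.75
B (MIN): min(37, 0.75, 38) = 0.75
F (MAX): max(-20, 33) = 33
G (MAX): max(-3, 4) = 4
E (MIN): min(33, 4, -32) = -32
Root (MAX): max(0.75, -32) = 0.75

0.75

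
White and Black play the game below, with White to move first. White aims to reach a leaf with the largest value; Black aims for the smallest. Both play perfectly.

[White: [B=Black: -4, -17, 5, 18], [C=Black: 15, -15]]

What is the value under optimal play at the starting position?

-15

B (Black): min(-4, -17, 5, 18) = -17
C (Black): min(15, -15) = -15
Root (White): max(-17, -15) = -15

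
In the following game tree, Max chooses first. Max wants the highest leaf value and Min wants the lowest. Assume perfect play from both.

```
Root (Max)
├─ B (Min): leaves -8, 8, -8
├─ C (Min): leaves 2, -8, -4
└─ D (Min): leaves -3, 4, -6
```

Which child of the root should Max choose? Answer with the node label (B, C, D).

D

B (Min): min(-8, 8, -8) = -8
C (Min): min(2, -8, -4) = -8
D (Min): min(-3, 4, -6) = -6
Root (Max): max(-8, -8, -6) = -6
Max picks the child with the highest value: D (value -6).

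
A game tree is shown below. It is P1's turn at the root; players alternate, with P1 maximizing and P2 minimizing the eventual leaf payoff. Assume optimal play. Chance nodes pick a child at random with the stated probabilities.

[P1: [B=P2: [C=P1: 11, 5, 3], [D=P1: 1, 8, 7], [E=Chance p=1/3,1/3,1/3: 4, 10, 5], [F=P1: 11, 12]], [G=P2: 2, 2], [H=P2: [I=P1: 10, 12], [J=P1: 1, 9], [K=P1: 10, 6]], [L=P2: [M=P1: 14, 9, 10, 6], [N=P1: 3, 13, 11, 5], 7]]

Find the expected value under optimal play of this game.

9

C (P1): max(11, 5, 3) = 11
D (P1): max(1, 8, 7) = 8
E (Chance): 1/3·4 + 1/3·10 + 1/3·5 = 6.33
F (P1): max(11, 12) = 12
B (P2): min(11, 8, 6.33, 12) = 6.33
G (P2): min(2, 2) = 2
I (P1): max(10, 12) = 12
J (P1): max(1, 9) = 9
K (P1): max(10, 6) = 10
H (P2): min(12, 9, 10) = 9
M (P1): max(14, 9, 10, 6) = 14
N (P1): max(3, 13, 11, 5) = 13
L (P2): min(14, 13, 7) = 7
Root (P1): max(6.33, 2, 9, 7) = 9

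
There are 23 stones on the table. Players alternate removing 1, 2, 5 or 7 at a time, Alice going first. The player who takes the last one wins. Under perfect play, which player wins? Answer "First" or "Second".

First

W/L table (W = player to move can force a win):
i:   0  1  2  3  4  5  6  7  8  9 10 11 12 13 14 15 16 17 18 19 20 21 22 23
     L  W  W  L  W  W  L  W  W  L  W  W  L  W  W  L  W  W  L  W  W  L  W  W
Position 23 is W, so the first player wins.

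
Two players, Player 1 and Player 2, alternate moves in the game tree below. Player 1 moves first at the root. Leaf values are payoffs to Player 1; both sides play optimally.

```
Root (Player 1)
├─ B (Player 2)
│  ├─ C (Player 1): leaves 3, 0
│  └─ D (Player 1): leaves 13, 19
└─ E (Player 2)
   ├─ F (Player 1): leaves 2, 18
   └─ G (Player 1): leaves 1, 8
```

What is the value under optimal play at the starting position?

8

C (Player 1): max(3, 0) = 3
D (Player 1): max(13, 19) = 19
B (Player 2): min(3, 19) = 3
F (Player 1): max(2, 18) = 18
G (Player 1): max(1, 8) = 8
E (Player 2): min(18, 8) = 8
Root (Player 1): max(3, 8) = 8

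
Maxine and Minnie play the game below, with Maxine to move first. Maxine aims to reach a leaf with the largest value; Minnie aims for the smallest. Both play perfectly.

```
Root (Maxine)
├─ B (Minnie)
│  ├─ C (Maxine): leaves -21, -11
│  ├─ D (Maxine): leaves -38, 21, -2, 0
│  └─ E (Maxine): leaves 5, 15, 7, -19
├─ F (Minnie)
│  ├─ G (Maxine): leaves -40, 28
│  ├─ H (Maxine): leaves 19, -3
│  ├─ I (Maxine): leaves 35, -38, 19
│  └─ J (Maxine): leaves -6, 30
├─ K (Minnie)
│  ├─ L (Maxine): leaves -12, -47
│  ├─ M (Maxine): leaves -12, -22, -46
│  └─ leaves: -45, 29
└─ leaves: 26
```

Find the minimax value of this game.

C (Maxine): max(-21, -11) = -11
D (Maxine): max(-38, 21, -2, 0) = 21
E (Maxine): max(5, 15, 7, -19) = 15
B (Minnie): min(-11, 21, 15) = -11
G (Maxine): max(-40, 28) = 28
H (Maxine): max(19, -3) = 19
I (Maxine): max(35, -38, 19) = 35
J (Maxine): max(-6, 30) = 30
F (Minnie): min(28, 19, 35, 30) = 19
L (Maxine): max(-12, -47) = -12
M (Maxine): max(-12, -22, -46) = -12
K (Minnie): min(-12, -12, -45, 29) = -45
Root (Maxine): max(-11, 19, -45, 26) = 26

26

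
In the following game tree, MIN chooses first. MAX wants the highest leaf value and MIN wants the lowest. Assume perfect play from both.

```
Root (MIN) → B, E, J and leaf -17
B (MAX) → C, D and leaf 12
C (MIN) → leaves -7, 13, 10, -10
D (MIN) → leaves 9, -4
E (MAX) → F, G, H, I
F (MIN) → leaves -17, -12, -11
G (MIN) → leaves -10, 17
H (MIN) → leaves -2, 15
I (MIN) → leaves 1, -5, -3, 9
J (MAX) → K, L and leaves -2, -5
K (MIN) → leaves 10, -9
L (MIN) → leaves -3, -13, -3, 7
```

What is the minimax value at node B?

12

C: min(-7, 13, 10, -10) = -10
D: min(9, -4) = -4
B: max(-10, -4, 12) = 12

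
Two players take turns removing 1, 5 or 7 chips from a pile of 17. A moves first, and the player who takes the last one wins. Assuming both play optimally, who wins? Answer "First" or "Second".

W/L table (W = player to move can force a win):
i:   0  1  2  3  4  5  6  7  8  9 10 11 12 13 14 15 16 17
     L  W  L  W  L  W  L  W  L  W  L  W  L  W  L  W  L  W
Position 17 is W, so the first player wins.

First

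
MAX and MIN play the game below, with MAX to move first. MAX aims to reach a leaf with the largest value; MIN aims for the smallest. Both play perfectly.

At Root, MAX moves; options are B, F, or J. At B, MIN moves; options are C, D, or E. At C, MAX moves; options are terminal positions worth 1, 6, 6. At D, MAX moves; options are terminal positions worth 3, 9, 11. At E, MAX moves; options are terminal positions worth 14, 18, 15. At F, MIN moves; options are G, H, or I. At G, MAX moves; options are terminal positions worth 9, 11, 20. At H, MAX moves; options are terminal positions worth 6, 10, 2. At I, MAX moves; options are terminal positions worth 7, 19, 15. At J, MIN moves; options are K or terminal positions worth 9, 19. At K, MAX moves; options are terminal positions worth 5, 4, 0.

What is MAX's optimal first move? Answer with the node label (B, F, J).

C (MAX): max(1, 6, 6) = 6
D (MAX): max(3, 9, 11) = 11
E (MAX): max(14, 18, 15) = 18
B (MIN): min(6, 11, 18) = 6
G (MAX): max(9, 11, 20) = 20
H (MAX): max(6, 10, 2) = 10
I (MAX): max(7, 19, 15) = 19
F (MIN): min(20, 10, 19) = 10
K (MAX): max(5, 4, 0) = 5
J (MIN): min(5, 9, 19) = 5
Root (MAX): max(6, 10, 5) = 10
MAX picks the child with the highest value: F (value 10).

F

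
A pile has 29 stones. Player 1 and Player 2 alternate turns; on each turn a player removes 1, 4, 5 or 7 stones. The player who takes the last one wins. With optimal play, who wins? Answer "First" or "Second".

First

i:   0  1  2  3  4  5  6  7  8  9 10 11 12 13 14 15 16 17 18 19 20 21 22 23 24 25 26 27 28 29
     L  W  L  W  W  W  W  W  L  W  L  W  W  W  W  W  L  W  L  W  W  W  W  W  L  W  L  W  W  W
Position 29 is W, so the first player wins.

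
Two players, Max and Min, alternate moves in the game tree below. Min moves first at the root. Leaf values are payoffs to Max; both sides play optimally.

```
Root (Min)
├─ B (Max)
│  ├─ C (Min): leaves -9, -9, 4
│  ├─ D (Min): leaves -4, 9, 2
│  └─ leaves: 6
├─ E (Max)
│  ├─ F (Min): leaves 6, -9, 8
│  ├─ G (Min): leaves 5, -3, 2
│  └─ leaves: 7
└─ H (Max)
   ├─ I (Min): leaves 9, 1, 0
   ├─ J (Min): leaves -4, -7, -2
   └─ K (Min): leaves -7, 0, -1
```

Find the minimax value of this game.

0

C (Min): min(-9, -9, 4) = -9
D (Min): min(-4, 9, 2) = -4
B (Max): max(-9, -4, 6) = 6
F (Min): min(6, -9, 8) = -9
G (Min): min(5, -3, 2) = -3
E (Max): max(-9, -3, 7) = 7
I (Min): min(9, 1, 0) = 0
J (Min): min(-4, -7, -2) = -7
K (Min): min(-7, 0, -1) = -7
H (Max): max(0, -7, -7) = 0
Root (Min): min(6, 7, 0) = 0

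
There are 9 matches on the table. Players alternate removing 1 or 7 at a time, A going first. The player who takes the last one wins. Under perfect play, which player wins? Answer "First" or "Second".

First

W/L table (W = player to move can force a win):
i:   0  1  2  3  4  5  6  7  8  9
     L  W  L  W  L  W  L  W  L  W
Position 9 is W, so the first player wins.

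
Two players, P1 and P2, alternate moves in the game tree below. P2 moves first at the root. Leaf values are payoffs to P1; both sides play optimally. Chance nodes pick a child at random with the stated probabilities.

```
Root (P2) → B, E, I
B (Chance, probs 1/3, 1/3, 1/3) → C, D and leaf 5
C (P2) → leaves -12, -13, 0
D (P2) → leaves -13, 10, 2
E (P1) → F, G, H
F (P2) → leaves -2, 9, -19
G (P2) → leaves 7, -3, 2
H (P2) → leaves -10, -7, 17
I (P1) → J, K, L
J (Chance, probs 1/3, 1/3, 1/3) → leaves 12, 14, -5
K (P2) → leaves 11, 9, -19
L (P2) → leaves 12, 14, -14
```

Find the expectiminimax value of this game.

-7

C (P2): min(-12, -13, 0) = -13
D (P2): min(-13, 10, 2) = -13
B (Chance): 1/3·-13 + 1/3·-13 + 1/3·5 = -7
F (P2): min(-2, 9, -19) = -19
G (P2): min(7, -3, 2) = -3
H (P2): min(-10, -7, 17) = -10
E (P1): max(-19, -3, -10) = -3
J (Chance): 1/3·12 + 1/3·14 + 1/3·-5 = 7
K (P2): min(11, 9, -19) = -19
L (P2): min(12, 14, -14) = -14
I (P1): max(7, -19, -14) = 7
Root (P2): min(-7, -3, 7) = -7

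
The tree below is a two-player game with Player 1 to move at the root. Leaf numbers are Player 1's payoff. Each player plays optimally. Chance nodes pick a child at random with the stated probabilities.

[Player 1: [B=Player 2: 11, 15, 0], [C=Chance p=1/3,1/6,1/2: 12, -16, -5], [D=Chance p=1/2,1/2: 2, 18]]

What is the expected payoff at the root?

10

B (Player 2): min(11, 15, 0) = 0
C (Chance): 1/3·12 + 1/6·-16 + 1/2·-5 = -1.17
D (Chance): 1/2·2 + 1/2·18 = 10
Root (Player 1): max(0, -1.17, 10) = 10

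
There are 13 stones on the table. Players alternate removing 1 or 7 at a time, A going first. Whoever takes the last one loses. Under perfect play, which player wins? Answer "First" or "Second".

Compute winning (W) and losing (L) positions by backward induction:
i:   0  1  2  3  4  5  6  7  8  9 10 11 12 13
     W  L  W  L  W  L  W  L  W  L  W  L  W  L
Position 13 is L, so the second player wins.

Second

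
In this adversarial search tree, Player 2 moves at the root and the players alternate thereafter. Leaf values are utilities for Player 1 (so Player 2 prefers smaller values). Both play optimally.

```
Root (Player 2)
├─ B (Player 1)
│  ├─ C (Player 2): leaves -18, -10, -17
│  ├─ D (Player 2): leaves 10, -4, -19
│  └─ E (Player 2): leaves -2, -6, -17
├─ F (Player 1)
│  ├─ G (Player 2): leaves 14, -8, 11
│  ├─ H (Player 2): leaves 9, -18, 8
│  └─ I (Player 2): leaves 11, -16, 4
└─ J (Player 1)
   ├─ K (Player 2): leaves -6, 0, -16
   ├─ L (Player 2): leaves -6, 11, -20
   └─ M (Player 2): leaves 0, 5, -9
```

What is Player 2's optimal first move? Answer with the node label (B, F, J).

B

C (Player 2): min(-18, -10, -17) = -18
D (Player 2): min(10, -4, -19) = -19
E (Player 2): min(-2, -6, -17) = -17
B (Player 1): max(-18, -19, -17) = -17
G (Player 2): min(14, -8, 11) = -8
H (Player 2): min(9, -18, 8) = -18
I (Player 2): min(11, -16, 4) = -16
F (Player 1): max(-8, -18, -16) = -8
K (Player 2): min(-6, 0, -16) = -16
L (Player 2): min(-6, 11, -20) = -20
M (Player 2): min(0, 5, -9) = -9
J (Player 1): max(-16, -20, -9) = -9
Root (Player 2): min(-17, -8, -9) = -17
Player 2 picks the child with the lowest value: B (value -17).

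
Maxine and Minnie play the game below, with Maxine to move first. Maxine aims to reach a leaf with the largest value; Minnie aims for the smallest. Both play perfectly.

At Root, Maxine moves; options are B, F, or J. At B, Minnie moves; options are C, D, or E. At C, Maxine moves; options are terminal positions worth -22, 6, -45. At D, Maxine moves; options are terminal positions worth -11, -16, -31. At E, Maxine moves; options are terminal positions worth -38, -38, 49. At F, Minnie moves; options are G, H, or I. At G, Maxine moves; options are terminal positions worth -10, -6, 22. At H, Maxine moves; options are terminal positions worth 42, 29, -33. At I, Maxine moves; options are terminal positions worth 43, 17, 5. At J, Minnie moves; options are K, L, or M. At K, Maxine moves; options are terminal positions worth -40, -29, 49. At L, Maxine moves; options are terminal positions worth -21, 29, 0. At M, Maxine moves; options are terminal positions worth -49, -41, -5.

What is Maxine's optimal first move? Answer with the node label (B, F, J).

C (Maxine): max(-22, 6, -45) = 6
D (Maxine): max(-11, -16, -31) = -11
E (Maxine): max(-38, -38, 49) = 49
B (Minnie): min(6, -11, 49) = -11
G (Maxine): max(-10, -6, 22) = 22
H (Maxine): max(42, 29, -33) = 42
I (Maxine): max(43, 17, 5) = 43
F (Minnie): min(22, 42, 43) = 22
K (Maxine): max(-40, -29, 49) = 49
L (Maxine): max(-21, 29, 0) = 29
M (Maxine): max(-49, -41, -5) = -5
J (Minnie): min(49, 29, -5) = -5
Root (Maxine): max(-11, 22, -5) = 22
Maxine picks the child with the highest value: F (value 22).

F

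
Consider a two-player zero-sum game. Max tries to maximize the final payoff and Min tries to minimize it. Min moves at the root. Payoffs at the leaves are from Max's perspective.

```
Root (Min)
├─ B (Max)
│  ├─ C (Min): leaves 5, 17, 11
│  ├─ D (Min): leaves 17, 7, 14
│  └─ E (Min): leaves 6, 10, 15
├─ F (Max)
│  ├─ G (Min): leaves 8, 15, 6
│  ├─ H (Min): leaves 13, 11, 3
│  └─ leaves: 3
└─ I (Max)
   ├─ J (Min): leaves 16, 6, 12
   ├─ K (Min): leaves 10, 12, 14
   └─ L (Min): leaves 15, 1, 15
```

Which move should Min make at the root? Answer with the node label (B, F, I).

C (Min): min(5, 17, 11) = 5
D (Min): min(17, 7, 14) = 7
E (Min): min(6, 10, 15) = 6
B (Max): max(5, 7, 6) = 7
G (Min): min(8, 15, 6) = 6
H (Min): min(13, 11, 3) = 3
F (Max): max(6, 3, 3) = 6
J (Min): min(16, 6, 12) = 6
K (Min): min(10, 12, 14) = 10
L (Min): min(15, 1, 15) = 1
I (Max): max(6, 10, 1) = 10
Root (Min): min(7, 6, 10) = 6
Min picks the child with the lowest value: F (value 6).

F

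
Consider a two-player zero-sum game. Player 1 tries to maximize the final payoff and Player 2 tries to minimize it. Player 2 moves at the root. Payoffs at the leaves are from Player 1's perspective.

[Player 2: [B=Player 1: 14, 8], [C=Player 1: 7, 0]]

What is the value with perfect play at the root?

7

B (Player 1): max(14, 8) = 14
C (Player 1): max(7, 0) = 7
Root (Player 2): min(14, 7) = 7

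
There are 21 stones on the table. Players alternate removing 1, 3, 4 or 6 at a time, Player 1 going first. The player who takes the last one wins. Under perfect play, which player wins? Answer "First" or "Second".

Positions where the player to move wins (W) vs loses (L):
i:   0  1  2  3  4  5  6  7  8  9 10 11 12 13 14 15 16 17 18 19 20 21
     L  W  L  W  W  W  W  L  W  L  W  W  W  W  L  W  L  W  W  W  W  L
Position 21 is L, so the second player wins.

Second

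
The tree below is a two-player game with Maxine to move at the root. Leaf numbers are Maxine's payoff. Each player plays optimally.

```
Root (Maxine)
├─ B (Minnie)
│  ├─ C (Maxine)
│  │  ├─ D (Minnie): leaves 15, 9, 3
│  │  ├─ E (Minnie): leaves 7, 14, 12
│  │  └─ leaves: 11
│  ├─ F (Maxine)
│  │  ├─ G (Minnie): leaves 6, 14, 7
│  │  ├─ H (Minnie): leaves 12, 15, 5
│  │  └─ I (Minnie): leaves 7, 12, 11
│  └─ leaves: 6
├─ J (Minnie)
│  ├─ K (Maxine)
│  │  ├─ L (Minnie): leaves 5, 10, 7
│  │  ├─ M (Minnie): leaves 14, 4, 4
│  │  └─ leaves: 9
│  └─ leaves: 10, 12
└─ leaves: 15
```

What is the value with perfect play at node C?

D: min(15, 9, 3) = 3
E: min(7, 14, 12) = 7
C: max(3, 7, 11) = 11

11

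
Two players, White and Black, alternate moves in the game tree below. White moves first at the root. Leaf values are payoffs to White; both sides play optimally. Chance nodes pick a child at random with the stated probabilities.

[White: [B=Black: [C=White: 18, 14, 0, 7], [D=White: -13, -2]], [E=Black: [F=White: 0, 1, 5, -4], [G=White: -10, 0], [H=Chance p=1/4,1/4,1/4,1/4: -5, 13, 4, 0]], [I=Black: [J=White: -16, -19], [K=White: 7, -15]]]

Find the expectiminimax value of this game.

C (White): max(18, 14, 0, 7) = 18
D (White): max(-13, -2) = -2
B (Black): min(18, -2) = -2
F (White): max(0, 1, 5, -4) = 5
G (White): max(-10, 0) = 0
H (Chance): 1/4·-5 + 1/4·13 + 1/4·4 + 1/4·0 = 3
E (Black): min(5, 0, 3) = 0
J (White): max(-16, -19) = -16
K (White): max(7, -15) = 7
I (Black): min(-16, 7) = -16
Root (White): max(-2, 0, -16) = 0

0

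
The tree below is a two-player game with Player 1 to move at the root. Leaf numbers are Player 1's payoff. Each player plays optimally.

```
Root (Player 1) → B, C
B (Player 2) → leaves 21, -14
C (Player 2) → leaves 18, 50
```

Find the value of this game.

18

B (Player 2): min(21, -14) = -14
C (Player 2): min(18, 50) = 18
Root (Player 1): max(-14, 18) = 18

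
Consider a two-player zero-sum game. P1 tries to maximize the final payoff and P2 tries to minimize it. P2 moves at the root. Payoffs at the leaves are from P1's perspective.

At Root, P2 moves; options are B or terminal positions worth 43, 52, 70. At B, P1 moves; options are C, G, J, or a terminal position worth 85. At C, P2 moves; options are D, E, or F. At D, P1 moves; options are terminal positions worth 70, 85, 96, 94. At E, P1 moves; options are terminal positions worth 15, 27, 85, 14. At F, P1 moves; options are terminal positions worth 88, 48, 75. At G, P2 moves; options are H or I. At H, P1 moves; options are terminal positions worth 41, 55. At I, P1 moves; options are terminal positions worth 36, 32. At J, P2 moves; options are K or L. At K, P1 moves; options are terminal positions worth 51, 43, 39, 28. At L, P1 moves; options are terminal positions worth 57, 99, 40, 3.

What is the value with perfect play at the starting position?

43

D (P1): max(70, 85, 96, 94) = 96
E (P1): max(15, 27, 85, 14) = 85
F (P1): max(88, 48, 75) = 88
C (P2): min(96, 85, 88) = 85
H (P1): max(41, 55) = 55
I (P1): max(36, 32) = 36
G (P2): min(55, 36) = 36
K (P1): max(51, 43, 39, 28) = 51
L (P1): max(57, 99, 40, 3) = 99
J (P2): min(51, 99) = 51
B (P1): max(85, 36, 51, 85) = 85
Root (P2): min(85, 43, 52, 70) = 43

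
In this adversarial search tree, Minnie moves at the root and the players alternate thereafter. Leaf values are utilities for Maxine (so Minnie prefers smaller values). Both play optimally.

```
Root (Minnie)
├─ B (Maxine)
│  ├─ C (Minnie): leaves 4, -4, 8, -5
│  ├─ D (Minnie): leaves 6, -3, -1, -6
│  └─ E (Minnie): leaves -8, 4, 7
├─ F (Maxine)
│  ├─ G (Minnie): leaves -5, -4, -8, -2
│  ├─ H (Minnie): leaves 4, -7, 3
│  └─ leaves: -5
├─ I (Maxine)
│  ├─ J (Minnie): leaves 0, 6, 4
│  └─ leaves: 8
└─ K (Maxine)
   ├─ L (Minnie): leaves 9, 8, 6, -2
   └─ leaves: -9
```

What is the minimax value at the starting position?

C (Minnie): min(4, -4, 8, -5) = -5
D (Minnie): min(6, -3, -1, -6) = -6
E (Minnie): min(-8, 4, 7) = -8
B (Maxine): max(-5, -6, -8) = -5
G (Minnie): min(-5, -4, -8, -2) = -8
H (Minnie): min(4, -7, 3) = -7
F (Maxine): max(-8, -7, -5) = -5
J (Minnie): min(0, 6, 4) = 0
I (Maxine): max(0, 8) = 8
L (Minnie): min(9, 8, 6, -2) = -2
K (Maxine): max(-2, -9) = -2
Root (Minnie): min(-5, -5, 8, -2) = -5

-5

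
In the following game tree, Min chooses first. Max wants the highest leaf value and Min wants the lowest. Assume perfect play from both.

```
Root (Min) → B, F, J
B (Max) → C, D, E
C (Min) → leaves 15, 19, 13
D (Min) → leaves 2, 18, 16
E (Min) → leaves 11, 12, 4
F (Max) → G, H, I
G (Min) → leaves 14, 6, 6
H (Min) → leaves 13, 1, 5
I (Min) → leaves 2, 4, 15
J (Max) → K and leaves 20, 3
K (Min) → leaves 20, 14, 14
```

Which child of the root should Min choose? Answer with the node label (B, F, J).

C (Min): min(15, 19, 13) = 13
D (Min): min(2, 18, 16) = 2
E (Min): min(11, 12, 4) = 4
B (Max): max(13, 2, 4) = 13
G (Min): min(14, 6, 6) = 6
H (Min): min(13, 1, 5) = 1
I (Min): min(2, 4, 15) = 2
F (Max): max(6, 1, 2) = 6
K (Min): min(20, 14, 14) = 14
J (Max): max(14, 20, 3) = 20
Root (Min): min(13, 6, 20) = 6
Min picks the child with the lowest value: F (value 6).

F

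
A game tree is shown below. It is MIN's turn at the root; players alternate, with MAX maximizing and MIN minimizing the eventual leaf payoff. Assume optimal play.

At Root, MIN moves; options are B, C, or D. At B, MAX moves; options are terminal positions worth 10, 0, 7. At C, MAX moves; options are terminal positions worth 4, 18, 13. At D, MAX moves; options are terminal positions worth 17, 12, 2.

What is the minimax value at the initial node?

10

B (MAX): max(10, 0, 7) = 10
C (MAX): max(4, 18, 13) = 18
D (MAX): max(17, 12, 2) = 17
Root (MIN): min(10, 18, 17) = 10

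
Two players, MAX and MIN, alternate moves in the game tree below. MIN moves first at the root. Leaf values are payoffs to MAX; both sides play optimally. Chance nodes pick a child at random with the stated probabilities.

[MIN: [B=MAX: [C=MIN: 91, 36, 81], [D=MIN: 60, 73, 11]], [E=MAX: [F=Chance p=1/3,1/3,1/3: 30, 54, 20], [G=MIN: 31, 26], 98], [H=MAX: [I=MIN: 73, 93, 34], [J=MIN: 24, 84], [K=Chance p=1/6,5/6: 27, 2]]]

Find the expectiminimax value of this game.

34

C (MIN): min(91, 36, 81) = 36
D (MIN): min(60, 73, 11) = 11
B (MAX): max(36, 11) = 36
F (Chance): 1/3·30 + 1/3·54 + 1/3·20 = 34.67
G (MIN): min(31, 26) = 26
E (MAX): max(34.67, 26, 98) = 98
I (MIN): min(73, 93, 34) = 34
J (MIN): min(24, 84) = 24
K (Chance): 1/6·27 + 5/6·2 = 6.17
H (MAX): max(34, 24, 6.17) = 34
Root (MIN): min(36, 98, 34) = 34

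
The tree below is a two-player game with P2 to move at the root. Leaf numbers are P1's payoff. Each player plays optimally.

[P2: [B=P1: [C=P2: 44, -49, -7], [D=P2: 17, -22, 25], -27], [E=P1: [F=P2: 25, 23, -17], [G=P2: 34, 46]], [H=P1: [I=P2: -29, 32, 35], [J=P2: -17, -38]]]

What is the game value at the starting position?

-29

C (P2): min(44, -49, -7) = -49
D (P2): min(17, -22, 25) = -22
B (P1): max(-49, -22, -27) = -22
F (P2): min(25, 23, -17) = -17
G (P2): min(34, 46) = 34
E (P1): max(-17, 34) = 34
I (P2): min(-29, 32, 35) = -29
J (P2): min(-17, -38) = -38
H (P1): max(-29, -38) = -29
Root (P2): min(-22, 34, -29) = -29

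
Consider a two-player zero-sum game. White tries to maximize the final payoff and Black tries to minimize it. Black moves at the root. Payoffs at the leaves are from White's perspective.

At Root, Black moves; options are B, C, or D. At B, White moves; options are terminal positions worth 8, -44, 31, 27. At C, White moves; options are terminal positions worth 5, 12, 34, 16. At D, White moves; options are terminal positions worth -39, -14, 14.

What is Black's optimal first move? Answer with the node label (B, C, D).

B (White): max(8, -44, 31, 27) = 31
C (White): max(5, 12, 34, 16) = 34
D (White): max(-39, -14, 14) = 14
Root (Black): min(31, 34, 14) = 14
Black picks the child with the lowest value: D (value 14).

D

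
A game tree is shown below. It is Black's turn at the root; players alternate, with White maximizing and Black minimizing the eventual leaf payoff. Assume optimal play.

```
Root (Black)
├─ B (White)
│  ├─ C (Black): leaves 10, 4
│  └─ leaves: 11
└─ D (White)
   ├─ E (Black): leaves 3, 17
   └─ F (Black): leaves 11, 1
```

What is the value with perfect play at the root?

3

C (Black): min(10, 4) = 4
B (White): max(4, 11) = 11
E (Black): min(3, 17) = 3
F (Black): min(11, 1) = 1
D (White): max(3, 1) = 3
Root (Black): min(11, 3) = 3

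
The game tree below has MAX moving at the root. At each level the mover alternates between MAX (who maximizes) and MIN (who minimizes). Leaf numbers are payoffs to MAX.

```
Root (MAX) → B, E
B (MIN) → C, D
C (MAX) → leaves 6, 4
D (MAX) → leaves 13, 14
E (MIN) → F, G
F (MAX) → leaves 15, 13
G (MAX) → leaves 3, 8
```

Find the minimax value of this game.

8

C (MAX): max(6, 4) = 6
D (MAX): max(13, 14) = 14
B (MIN): min(6, 14) = 6
F (MAX): max(15, 13) = 15
G (MAX): max(3, 8) = 8
E (MIN): min(15, 8) = 8
Root (MAX): max(6, 8) = 8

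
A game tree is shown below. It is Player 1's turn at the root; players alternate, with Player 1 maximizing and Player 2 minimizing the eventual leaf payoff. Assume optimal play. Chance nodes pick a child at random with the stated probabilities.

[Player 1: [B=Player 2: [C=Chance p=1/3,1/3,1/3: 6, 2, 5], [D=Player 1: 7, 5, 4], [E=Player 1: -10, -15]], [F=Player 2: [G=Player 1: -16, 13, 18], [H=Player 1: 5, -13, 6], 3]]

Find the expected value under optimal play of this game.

C (Chance): 1/3·6 + 1/3·2 + 1/3·5 = 4.33
D (Player 1): max(7, 5, 4) = 7
E (Player 1): max(-10, -15) = -10
B (Player 2): min(4.33, 7, -10) = -10
G (Player 1): max(-16, 13, 18) = 18
H (Player 1): max(5, -13, 6) = 6
F (Player 2): min(18, 6, 3) = 3
Root (Player 1): max(-10, 3) = 3

3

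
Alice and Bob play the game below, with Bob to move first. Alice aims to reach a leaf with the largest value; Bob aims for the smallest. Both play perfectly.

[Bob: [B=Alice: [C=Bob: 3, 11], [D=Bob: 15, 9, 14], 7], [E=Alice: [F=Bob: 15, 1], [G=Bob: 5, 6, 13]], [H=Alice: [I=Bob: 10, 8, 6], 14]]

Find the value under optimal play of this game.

C (Bob): min(3, 11) = 3
D (Bob): min(15, 9, 14) = 9
B (Alice): max(3, 9, 7) = 9
F (Bob): min(15, 1) = 1
G (Bob): min(5, 6, 13) = 5
E (Alice): max(1, 5) = 5
I (Bob): min(10, 8, 6) = 6
H (Alice): max(6, 14) = 14
Root (Bob): min(9, 5, 14) = 5

5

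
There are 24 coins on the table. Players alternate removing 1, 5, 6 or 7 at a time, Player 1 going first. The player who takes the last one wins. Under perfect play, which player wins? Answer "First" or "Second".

Second

Compute winning (W) and losing (L) positions by backward induction:
i:   0  1  2  3  4  5  6  7  8  9 10 11 12 13 14 15 16 17 18 19 20 21 22 23 24
     L  W  L  W  L  W  W  W  W  W  W  W  L  W  L  W  L  W  W  W  W  W  W  W  L
Position 24 is L, so the second player wins.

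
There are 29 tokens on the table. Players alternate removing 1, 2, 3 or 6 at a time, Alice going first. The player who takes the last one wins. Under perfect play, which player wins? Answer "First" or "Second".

Positions where the player to move wins (W) vs loses (L):
i:   0  1  2  3  4  5  6  7  8  9 10 11 12 13 14 15 16 17 18 19 20 21 22 23 24 25 26 27 28 29
     L  W  W  W  L  W  W  W  L  W  W  W  L  W  W  W  L  W  W  W  L  W  W  W  L  W  W  W  L  W
Position 29 is W, so the first player wins.

First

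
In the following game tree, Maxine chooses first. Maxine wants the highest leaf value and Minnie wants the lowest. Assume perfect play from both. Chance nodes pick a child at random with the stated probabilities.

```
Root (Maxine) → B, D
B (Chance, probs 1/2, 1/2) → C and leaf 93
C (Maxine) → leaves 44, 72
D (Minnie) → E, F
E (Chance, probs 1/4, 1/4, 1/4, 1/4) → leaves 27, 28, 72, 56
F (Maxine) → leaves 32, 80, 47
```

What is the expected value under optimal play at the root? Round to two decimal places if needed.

82.5

C (Maxine): max(44, 72) = 72
B (Chance): 1/2·72 + 1/2·93 = 82.5
E (Chance): 1/4·27 + 1/4·28 + 1/4·72 + 1/4·56 = 45.75
F (Maxine): max(32, 80, 47) = 80
D (Minnie): min(45.75, 80) = 45.75
Root (Maxine): max(82.5, 45.75) = 82.5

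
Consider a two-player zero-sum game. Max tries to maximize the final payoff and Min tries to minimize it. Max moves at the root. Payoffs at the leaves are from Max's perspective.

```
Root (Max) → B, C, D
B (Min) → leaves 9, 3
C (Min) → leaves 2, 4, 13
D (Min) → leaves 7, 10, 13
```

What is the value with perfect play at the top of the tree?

7

B (Min): min(9, 3) = 3
C (Min): min(2, 4, 13) = 2
D (Min): min(7, 10, 13) = 7
Root (Max): max(3, 2, 7) = 7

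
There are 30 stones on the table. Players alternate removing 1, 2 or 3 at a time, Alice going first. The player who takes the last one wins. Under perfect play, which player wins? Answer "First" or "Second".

First

i:   0  1  2  3  4  5  6  7  8  9 10 11 12 13 14 15 16 17 18 19 20 21 22 23 24 25 26 27 28 29 30
     L  W  W  W  L  W  W  W  L  W  W  W  L  W  W  W  L  W  W  W  L  W  W  W  L  W  W  W  L  W  W
Position 30 is W, so the first player wins.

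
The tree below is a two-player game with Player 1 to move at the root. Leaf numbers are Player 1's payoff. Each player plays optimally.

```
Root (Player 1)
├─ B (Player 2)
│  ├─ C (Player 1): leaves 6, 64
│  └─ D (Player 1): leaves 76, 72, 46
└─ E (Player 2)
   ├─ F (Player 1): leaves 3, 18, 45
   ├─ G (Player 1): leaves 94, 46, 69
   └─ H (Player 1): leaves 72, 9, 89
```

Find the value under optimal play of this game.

C (Player 1): max(6, 64) = 64
D (Player 1): max(76, 72, 46) = 76
B (Player 2): min(64, 76) = 64
F (Player 1): max(3, 18, 45) = 45
G (Player 1): max(94, 46, 69) = 94
H (Player 1): max(72, 9, 89) = 89
E (Player 2): min(45, 94, 89) = 45
Root (Player 1): max(64, 45) = 64

64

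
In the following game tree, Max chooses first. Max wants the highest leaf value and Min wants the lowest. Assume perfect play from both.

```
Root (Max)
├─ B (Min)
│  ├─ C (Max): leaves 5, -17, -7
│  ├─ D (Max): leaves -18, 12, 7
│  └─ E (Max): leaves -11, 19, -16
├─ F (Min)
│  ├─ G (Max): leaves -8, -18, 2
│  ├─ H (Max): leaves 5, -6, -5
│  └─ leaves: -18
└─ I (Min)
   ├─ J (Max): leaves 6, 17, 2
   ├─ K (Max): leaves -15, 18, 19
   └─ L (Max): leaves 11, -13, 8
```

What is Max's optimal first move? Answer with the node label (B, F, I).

C (Max): max(5, -17, -7) = 5
D (Max): max(-18, 12, 7) = 12
E (Max): max(-11, 19, -16) = 19
B (Min): min(5, 12, 19) = 5
G (Max): max(-8, -18, 2) = 2
H (Max): max(5, -6, -5) = 5
F (Min): min(2, 5, -18) = -18
J (Max): max(6, 17, 2) = 17
K (Max): max(-15, 18, 19) = 19
L (Max): max(11, -13, 8) = 11
I (Min): min(17, 19, 11) = 11
Root (Max): max(5, -18, 11) = 11
Max picks the child with the highest value: I (value 11).

I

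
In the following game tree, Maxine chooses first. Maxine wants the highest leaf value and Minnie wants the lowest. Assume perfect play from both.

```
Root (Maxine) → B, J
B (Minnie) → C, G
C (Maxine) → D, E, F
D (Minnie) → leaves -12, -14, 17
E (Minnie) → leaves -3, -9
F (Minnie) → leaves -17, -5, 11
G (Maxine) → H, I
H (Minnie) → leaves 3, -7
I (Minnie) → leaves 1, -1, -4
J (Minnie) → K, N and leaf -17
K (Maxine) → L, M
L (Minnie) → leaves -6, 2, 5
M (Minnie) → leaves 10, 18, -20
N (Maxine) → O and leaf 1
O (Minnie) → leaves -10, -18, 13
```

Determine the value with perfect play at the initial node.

-9

D (Minnie): min(-12, -14, 17) = -14
E (Minnie): min(-3, -9) = -9
F (Minnie): min(-17, -5, 11) = -17
C (Maxine): max(-14, -9, -17) = -9
H (Minnie): min(3, -7) = -7
I (Minnie): min(1, -1, -4) = -4
G (Maxine): max(-7, -4) = -4
B (Minnie): min(-9, -4) = -9
L (Minnie): min(-6, 2, 5) = -6
M (Minnie): min(10, 18, -20) = -20
K (Maxine): max(-6, -20) = -6
O (Minnie): min(-10, -18, 13) = -18
N (Maxine): max(-18, 1) = 1
J (Minnie): min(-6, 1, -17) = -17
Root (Maxine): max(-9, -17) = -9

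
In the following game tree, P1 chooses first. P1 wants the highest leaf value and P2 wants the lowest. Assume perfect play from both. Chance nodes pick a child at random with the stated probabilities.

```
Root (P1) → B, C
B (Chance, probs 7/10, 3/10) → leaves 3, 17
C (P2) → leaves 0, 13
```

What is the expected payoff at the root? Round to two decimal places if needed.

7.2

B (Chance): 7/10·3 + 3/10·17 = 7.2
C (P2): min(0, 13) = 0
Root (P1): max(7.2, 0) = 7.2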